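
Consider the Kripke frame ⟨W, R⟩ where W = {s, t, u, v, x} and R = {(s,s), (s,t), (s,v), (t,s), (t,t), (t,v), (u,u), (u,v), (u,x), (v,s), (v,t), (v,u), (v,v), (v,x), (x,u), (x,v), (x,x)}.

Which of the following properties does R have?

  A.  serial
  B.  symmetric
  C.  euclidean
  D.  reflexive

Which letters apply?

(A) serial: every world has an R-successor.
(B) symmetric: every R-edge is matched by its reverse.
(C) not euclidean: v R s and v R u but not s R u.
(D) reflexive: each world relates to itself.

A, B, D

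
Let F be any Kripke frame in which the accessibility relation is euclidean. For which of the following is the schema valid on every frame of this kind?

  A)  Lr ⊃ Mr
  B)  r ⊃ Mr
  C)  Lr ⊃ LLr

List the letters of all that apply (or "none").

(A) Lr ⊃ Mr is axiom D; it is valid on a frame exactly when R is serial. Such an R need not be serial, so not valid.
(B) the dual of axiom T: valid iff R is reflexive. Such an R need not be reflexive — not valid.
(C) Lr ⊃ LLr (axiom 4) characterises the transitive frames. Such an R need not be transitive — not valid.

none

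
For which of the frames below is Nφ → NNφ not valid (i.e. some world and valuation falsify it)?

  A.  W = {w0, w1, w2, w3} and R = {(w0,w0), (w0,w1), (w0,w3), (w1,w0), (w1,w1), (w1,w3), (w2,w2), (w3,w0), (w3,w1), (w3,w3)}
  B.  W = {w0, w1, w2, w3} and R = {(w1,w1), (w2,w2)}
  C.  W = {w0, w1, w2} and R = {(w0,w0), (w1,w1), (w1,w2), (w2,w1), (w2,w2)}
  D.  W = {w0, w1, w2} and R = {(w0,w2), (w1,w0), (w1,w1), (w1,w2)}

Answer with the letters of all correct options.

none

The schema Nφ → NNφ is axiom 4; it is valid on a frame iff R is transitive.
(A) R is transitive (R is closed under composition), so the schema is valid here.
(B) R is transitive (R is closed under composition), so the schema is valid here.
(C) R is transitive (R is closed under composition), so the schema is valid here.
(D) R is transitive (R is closed under composition), so the schema is valid here.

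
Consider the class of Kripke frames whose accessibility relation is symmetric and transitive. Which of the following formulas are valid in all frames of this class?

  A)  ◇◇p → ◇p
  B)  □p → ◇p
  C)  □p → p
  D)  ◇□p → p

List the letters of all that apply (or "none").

A symmetric transitive relation is euclidean (uRv and uRw give vRu by symmetry, then vRw by transitivity).
(A) ◇◇p → ◇p is the dual of axiom 4; it is valid on a frame exactly when R is transitive. Every such R is transitive, so valid.
(B) □p → ◇p is axiom D, which corresponds to seriality. Such an R need not be serial — not valid.
(C) □p → p is axiom T; it is valid on a frame exactly when R is reflexive. Such an R need not be reflexive, so not valid.
(D) ◇□p → p is the dual of axiom B, which corresponds to symmetry. Every such R is symmetric — valid.

A, D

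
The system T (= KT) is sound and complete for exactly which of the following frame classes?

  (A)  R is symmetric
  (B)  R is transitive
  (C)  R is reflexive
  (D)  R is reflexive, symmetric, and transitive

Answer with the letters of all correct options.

C

(A) this class determines KB, not T (= KT).
(B) this class determines K4, not T (= KT).
(C) T (= KT) is sound and complete for exactly this class.
(D) this class determines S5, not T (= KT).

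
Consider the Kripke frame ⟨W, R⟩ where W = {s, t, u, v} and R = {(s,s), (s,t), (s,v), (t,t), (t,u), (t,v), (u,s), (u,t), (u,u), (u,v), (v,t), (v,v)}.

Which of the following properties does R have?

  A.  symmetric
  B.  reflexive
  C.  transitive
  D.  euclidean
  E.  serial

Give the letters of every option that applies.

B, E

(A) not symmetric: s R t but not t R s.
(B) reflexive: each world relates to itself.
(C) not transitive: s R t and t R u but not s R u.
(D) not euclidean: s R t and s R s but not t R s.
(E) serial: every world has an R-successor.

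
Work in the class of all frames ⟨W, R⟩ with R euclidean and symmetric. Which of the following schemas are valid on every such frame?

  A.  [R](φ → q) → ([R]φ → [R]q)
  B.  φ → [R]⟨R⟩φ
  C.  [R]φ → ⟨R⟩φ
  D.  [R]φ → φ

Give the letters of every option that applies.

A, B

A symmetric euclidean relation is transitive (uRv and vRw give vRu by symmetry, then uRw by the euclidean condition, applied at v).
(A) this is just K, valid on every normal frame.
(B) φ → [R]⟨R⟩φ (axiom B) characterises the symmetric frames. Every such R is symmetric — valid.
(C) [R]φ → ⟨R⟩φ (axiom D) characterises the serial frames. Such an R need not be serial — not valid.
(D) axiom T: valid iff R is reflexive. Such an R need not be reflexive — not valid.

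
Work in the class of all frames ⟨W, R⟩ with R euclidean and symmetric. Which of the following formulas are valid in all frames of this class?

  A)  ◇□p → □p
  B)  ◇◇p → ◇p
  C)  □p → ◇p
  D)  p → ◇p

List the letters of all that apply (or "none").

A, B

A symmetric euclidean relation is transitive (uRv and vRw give vRu by symmetry, then uRw by the euclidean condition, applied at v).
(A) ◇□p → □p is the dual of axiom 5, which corresponds to the euclidean property. Every such R is euclidean — valid.
(B) ◇◇p → ◇p is the dual of axiom 4; it is valid on a frame exactly when R is transitive. Every such R is transitive, so valid.
(C) □p → ◇p is axiom D; it is valid on a frame exactly when R is serial. Such an R need not be serial, so not valid.
(D) p → ◇p is the dual of axiom T, which corresponds to reflexivity. Such an R need not be reflexive — not valid.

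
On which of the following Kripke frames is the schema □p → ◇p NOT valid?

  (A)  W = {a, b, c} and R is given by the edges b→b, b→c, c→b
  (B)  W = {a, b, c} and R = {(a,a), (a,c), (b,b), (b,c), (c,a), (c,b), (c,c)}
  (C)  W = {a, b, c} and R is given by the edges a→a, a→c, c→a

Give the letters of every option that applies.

The schema □p → ◇p is axiom D; it is valid on a frame iff R is serial.
(A) R is not serial (a has no R-successor), so the schema fails here.
(B) R is serial (every world has an R-successor), so the schema is valid here.
(C) R is not serial (b has no R-successor), so the schema fails here.

A, C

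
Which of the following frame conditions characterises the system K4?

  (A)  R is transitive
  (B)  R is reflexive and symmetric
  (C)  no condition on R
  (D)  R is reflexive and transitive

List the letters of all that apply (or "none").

A

(A) K4 is sound and complete for exactly this class.
(B) this class determines B (= KTB), not K4.
(C) this class determines K, not K4.
(D) this class determines S4, not K4.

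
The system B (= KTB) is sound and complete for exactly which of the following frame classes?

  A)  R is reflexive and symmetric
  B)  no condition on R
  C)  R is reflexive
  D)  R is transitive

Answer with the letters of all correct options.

(A) B (= KTB) is sound and complete for exactly this class.
(B) this class determines K, not B (= KTB).
(C) this class determines T (= KT), not B (= KTB).
(D) this class determines K4, not B (= KTB).

A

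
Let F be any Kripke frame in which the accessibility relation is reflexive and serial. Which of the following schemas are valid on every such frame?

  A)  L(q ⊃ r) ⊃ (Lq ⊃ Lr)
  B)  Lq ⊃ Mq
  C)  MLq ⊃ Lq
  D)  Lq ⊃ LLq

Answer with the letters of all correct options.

A, B

(A) L(q ⊃ r) ⊃ (Lq ⊃ Lr) is the K axiom; it holds on all frames — valid.
(B) Lq ⊃ Mq (axiom D) characterises the serial frames. Every such R is serial — valid.
(C) MLq ⊃ Lq is the dual of axiom 5, which corresponds to the euclidean property. Such an R need not be euclidean — not valid.
(D) Lq ⊃ LLq is axiom 4, which corresponds to transitivity. Such an R need not be transitive — not valid.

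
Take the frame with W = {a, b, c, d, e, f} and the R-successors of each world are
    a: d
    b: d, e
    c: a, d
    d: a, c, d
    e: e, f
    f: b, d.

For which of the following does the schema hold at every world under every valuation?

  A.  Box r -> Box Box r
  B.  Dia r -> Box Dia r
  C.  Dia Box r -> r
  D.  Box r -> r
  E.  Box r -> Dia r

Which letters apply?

E

R is not reflexive: not a R a.
R is not symmetric: b R d but not d R b.
R is not transitive: a R d and d R a but not a R a.
R is not euclidean: b R d and b R e but not d R e.
R is serial: every world has an R-successor.
(A) axiom 4: valid iff R is transitive. R is not transitive — not valid.
(B) Dia r -> Box Dia r (axiom 5) characterises the euclidean frames. R is not euclidean — not valid.
(C) Dia Box r -> r (the dual of axiom B) characterises the symmetric frames. R is not symmetric — not valid.
(D) axiom T: valid iff R is reflexive. R is not reflexive — not valid.
(E) Box r -> Dia r is axiom D, which corresponds to seriality. R is serial — valid.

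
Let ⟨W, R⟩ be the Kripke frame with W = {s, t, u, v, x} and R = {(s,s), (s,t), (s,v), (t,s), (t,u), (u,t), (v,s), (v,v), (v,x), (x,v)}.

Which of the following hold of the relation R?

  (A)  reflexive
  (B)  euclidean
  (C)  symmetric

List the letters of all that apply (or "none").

(A) not reflexive: not t R t.
(B) not euclidean: s R t and s R v but not t R v.
(C) symmetric: every R-edge is matched by its reverse.

C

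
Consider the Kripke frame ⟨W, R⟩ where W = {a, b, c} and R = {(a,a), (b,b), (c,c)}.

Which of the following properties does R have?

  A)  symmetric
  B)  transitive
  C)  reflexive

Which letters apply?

A, B, C

(A) symmetric: every R-edge is matched by its reverse.
(B) transitive: R is closed under composition.
(C) reflexive: each world relates to itself.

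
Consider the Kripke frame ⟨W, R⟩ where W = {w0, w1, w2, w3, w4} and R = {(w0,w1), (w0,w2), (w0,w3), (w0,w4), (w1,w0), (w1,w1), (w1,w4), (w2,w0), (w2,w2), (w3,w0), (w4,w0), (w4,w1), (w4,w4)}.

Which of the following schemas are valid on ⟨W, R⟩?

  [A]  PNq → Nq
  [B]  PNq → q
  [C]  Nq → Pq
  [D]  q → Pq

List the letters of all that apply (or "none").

R is not reflexive: not w0 R w0.
R is symmetric: every R-edge is matched by its reverse.
R is not euclidean: w0 R w1 and w0 R w2 but not w1 R w2.
R is serial: every world has an R-successor.
(A) PNq → Nq is the dual of axiom 5, which corresponds to the euclidean property. R is not euclidean — not valid.
(B) PNq → q is the dual of axiom B, which corresponds to symmetry. R is symmetric — valid.
(C) Nq → Pq (axiom D) characterises the serial frames. R is serial — valid.
(D) the dual of axiom T: valid iff R is reflexive. R is not reflexive — not valid.

B, C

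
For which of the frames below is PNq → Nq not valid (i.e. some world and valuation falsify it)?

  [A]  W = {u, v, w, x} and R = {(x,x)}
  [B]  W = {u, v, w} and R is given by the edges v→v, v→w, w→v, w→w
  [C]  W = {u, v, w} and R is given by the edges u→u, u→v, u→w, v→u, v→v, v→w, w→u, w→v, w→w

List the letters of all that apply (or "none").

none

The schema PNq → Nq is the dual of axiom 5; it is valid on a frame iff R is euclidean.
(A) R is euclidean (any two R-successors of the same world are R-related), so the schema is valid here.
(B) R is euclidean (any two R-successors of the same world are R-related), so the schema is valid here.
(C) R is euclidean (any two R-successors of the same world are R-related), so the schema is valid here.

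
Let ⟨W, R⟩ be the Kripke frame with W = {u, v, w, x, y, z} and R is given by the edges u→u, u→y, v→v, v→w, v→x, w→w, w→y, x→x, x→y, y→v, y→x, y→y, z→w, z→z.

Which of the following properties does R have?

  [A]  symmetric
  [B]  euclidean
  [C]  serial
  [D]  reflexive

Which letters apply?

C, D

(A) not symmetric: u R y but not y R u.
(B) not euclidean: u R y and u R u but not y R u.
(C) serial: every world has an R-successor.
(D) reflexive: each world relates to itself.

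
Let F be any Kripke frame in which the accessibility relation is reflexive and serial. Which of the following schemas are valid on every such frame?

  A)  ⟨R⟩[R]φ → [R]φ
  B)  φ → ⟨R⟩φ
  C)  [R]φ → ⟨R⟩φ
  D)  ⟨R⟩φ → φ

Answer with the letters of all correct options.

B, C

(A) ⟨R⟩[R]φ → [R]φ (the dual of axiom 5) characterises the euclidean frames. Such an R need not be euclidean — not valid.
(B) φ → ⟨R⟩φ is the dual of axiom T, which corresponds to reflexivity. Every such R is reflexive — valid.
(C) axiom D: valid iff R is serial. Every such R is serial — valid.
(D) ⟨R⟩φ → φ (the converse of T) corresponds to R being a subset of the identity. Such an R need not be a subset of the identity, so not valid.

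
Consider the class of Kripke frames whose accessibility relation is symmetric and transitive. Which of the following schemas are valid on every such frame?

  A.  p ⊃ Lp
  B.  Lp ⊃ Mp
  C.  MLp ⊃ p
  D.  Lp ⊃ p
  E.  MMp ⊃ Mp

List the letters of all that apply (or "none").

A symmetric transitive relation is euclidean (uRv and uRw give vRu by symmetry, then vRw by transitivity).
(A) p ⊃ Lp is equivalent to ◇p→p; it holds exactly when R ⊆ identity. Such an R need not be a subset of the identity — not valid.
(B) Lp ⊃ Mp (axiom D) characterises the serial frames. Such an R need not be serial — not valid.
(C) MLp ⊃ p (the dual of axiom B) characterises the symmetric frames. Every such R is symmetric — valid.
(D) Lp ⊃ p (axiom T) characterises the reflexive frames. Such an R need not be reflexive — not valid.
(E) the dual of axiom 4: valid iff R is transitive. Every such R is transitive — valid.

C, E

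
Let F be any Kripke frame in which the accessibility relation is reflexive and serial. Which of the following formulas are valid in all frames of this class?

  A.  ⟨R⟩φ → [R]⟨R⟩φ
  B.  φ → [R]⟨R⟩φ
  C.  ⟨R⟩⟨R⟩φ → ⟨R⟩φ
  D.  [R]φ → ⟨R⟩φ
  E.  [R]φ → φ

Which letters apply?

D, E

(A) ⟨R⟩φ → [R]⟨R⟩φ (axiom 5) characterises the euclidean frames. Such an R need not be euclidean — not valid.
(B) φ → [R]⟨R⟩φ (axiom B) characterises the symmetric frames. Such an R need not be symmetric — not valid.
(C) ⟨R⟩⟨R⟩φ → ⟨R⟩φ is the dual of axiom 4; it is valid on a frame exactly when R is transitive. Such an R need not be transitive, so not valid.
(D) axiom D: valid iff R is serial. Every such R is serial — valid.
(E) axiom T: valid iff R is reflexive. Every such R is reflexive — valid.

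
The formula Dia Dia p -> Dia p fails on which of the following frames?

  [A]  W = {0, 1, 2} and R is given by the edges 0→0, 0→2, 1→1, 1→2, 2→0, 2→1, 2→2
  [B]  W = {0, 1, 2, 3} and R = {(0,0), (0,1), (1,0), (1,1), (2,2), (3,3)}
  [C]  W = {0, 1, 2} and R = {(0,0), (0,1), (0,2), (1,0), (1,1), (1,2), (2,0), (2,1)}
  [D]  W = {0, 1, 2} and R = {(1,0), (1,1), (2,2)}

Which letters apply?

A, C

The schema Dia Dia p -> Dia p is the dual of axiom 4; it is valid on a frame iff R is transitive.
(A) R is not transitive (0 R 2 and 2 R 1 but not 0 R 1), so the schema fails here.
(B) R is transitive (R is closed under composition), so the schema is valid here.
(C) R is not transitive (2 R 0 and 0 R 2 but not 2 R 2), so the schema fails here.
(D) R is transitive (R is closed under composition), so the schema is valid here.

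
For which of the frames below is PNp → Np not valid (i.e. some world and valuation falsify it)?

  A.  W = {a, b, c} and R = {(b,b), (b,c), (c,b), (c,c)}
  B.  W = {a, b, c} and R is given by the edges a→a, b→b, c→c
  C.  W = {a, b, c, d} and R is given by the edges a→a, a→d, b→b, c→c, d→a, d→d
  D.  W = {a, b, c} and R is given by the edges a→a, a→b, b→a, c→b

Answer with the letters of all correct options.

The schema PNp → Np is the dual of axiom 5; it is valid on a frame iff R is euclidean.
(A) R is euclidean (any two R-successors of the same world are R-related), so the schema is valid here.
(B) R is euclidean (any two R-successors of the same world are R-related), so the schema is valid here.
(C) R is euclidean (any two R-successors of the same world are R-related), so the schema is valid here.
(D) R is not euclidean (a R b and a R b but not b R b), so the schema fails here.

D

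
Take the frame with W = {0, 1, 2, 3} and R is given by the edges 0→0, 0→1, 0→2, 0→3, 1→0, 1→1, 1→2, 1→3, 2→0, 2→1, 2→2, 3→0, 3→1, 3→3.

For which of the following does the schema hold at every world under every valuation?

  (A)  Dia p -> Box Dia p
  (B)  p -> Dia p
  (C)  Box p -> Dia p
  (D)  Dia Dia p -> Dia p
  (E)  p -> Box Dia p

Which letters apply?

B, C, E

R is reflexive: each world relates to itself.
R is symmetric: every R-edge is matched by its reverse.
R is not transitive: 2 R 0 and 0 R 3 but not 2 R 3.
R is not euclidean: 0 R 2 and 0 R 3 but not 2 R 3.
R is serial: every world has an R-successor.
(A) Dia p -> Box Dia p is axiom 5; it is valid on a frame exactly when R is euclidean. R is not euclidean, so not valid.
(B) p -> Dia p is the dual of axiom T, which corresponds to reflexivity. R is reflexive — valid.
(C) axiom D: valid iff R is serial. R is serial — valid.
(D) the dual of axiom 4: valid iff R is transitive. R is not transitive — not valid.
(E) p -> Box Dia p (axiom B) characterises the symmetric frames. R is symmetric — valid.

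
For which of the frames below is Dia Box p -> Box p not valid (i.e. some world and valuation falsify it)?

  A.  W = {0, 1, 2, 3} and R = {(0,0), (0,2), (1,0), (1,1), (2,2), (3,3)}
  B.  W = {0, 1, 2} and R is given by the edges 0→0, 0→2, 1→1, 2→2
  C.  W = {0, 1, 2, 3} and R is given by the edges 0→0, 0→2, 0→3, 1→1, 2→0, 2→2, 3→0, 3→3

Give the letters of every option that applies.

A, B, C

The schema Dia Box p -> Box p is the dual of axiom 5; it is valid on a frame iff R is euclidean.
(A) R is not euclidean (0 R 2 and 0 R 0 but not 2 R 0), so the schema fails here.
(B) R is not euclidean (0 R 2 and 0 R 0 but not 2 R 0), so the schema fails here.
(C) R is not euclidean (0 R 2 and 0 R 3 but not 2 R 3), so the schema fails here.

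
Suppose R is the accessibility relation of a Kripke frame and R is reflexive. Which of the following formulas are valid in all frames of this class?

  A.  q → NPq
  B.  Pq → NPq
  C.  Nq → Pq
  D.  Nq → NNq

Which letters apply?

A reflexive relation is serial.
(A) q → NPq is axiom B, which corresponds to symmetry. Such an R need not be symmetric — not valid.
(B) Pq → NPq is axiom 5, which corresponds to the euclidean property. Such an R need not be euclidean — not valid.
(C) axiom D: valid iff R is serial. Every such R is serial — valid.
(D) axiom 4: valid iff R is transitive. Such an R need not be transitive — not valid.

C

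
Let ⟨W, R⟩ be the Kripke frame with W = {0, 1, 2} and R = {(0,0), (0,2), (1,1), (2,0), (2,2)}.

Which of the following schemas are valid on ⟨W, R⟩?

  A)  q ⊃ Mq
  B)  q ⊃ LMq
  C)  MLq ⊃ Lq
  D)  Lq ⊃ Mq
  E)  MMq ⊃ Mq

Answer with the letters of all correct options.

A, B, C, D, E

R is reflexive: each world relates to itself.
R is symmetric: every R-edge is matched by its reverse.
R is transitive: R is closed under composition.
R is euclidean: any two R-successors of the same world are R-related.
R is serial: every world has an R-successor.
(A) q ⊃ Mq (the dual of axiom T) characterises the reflexive frames. R is reflexive — valid.
(B) q ⊃ LMq is axiom B; it is valid on a frame exactly when R is symmetric. R is symmetric, so valid.
(C) the dual of axiom 5: valid iff R is euclidean. R is euclidean — valid.
(D) Lq ⊃ Mq is axiom D; it is valid on a frame exactly when R is serial. R is serial, so valid.
(E) MMq ⊃ Mq (the dual of axiom 4) characterises the transitive frames. R is transitive — valid.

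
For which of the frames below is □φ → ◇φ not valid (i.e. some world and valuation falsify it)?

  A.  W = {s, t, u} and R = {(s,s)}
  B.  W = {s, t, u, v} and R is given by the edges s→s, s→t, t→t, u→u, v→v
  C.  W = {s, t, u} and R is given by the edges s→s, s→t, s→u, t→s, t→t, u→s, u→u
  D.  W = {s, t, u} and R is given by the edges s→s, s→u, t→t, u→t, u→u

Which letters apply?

A

The schema □φ → ◇φ is axiom D; it is valid on a frame iff R is serial.
(A) R is not serial (t has no R-successor), so the schema fails here.
(B) R is serial (every world has an R-successor), so the schema is valid here.
(C) R is serial (every world has an R-successor), so the schema is valid here.
(D) R is serial (every world has an R-successor), so the schema is valid here.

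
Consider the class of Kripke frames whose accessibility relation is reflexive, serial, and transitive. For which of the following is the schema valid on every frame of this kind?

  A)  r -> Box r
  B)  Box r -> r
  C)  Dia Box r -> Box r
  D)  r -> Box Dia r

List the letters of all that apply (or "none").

B

(A) r -> Box r is valid only on frames where every R-edge is a self-loop. Such an R need not be a subset of the identity — not valid.
(B) Box r -> r (axiom T) characterises the reflexive frames. Every such R is reflexive — valid.
(C) Dia Box r -> Box r (the dual of axiom 5) characterises the euclidean frames. Such an R need not be euclidean — not valid.
(D) r -> Box Dia r is axiom B; it is valid on a frame exactly when R is symmetric. Such an R need not be symmetric, so not valid.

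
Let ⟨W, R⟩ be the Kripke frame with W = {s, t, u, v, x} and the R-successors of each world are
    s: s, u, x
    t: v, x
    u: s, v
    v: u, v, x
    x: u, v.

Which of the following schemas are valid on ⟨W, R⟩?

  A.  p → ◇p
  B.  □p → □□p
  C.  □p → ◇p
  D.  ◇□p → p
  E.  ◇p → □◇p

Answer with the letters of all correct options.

R is not reflexive: not t R t.
R is not symmetric: s R x but not x R s.
R is not transitive: s R u and u R v but not s R v.
R is not euclidean: s R u and s R x but not u R x.
R is serial: every world has an R-successor.
(A) the dual of axiom T: valid iff R is reflexive. R is not reflexive — not valid.
(B) □p → □□p (axiom 4) characterises the transitive frames. R is not transitive — not valid.
(C) □p → ◇p (axiom D) characterises the serial frames. R is serial — valid.
(D) ◇□p → p is the dual of axiom B; it is valid on a frame exactly when R is symmetric. R is not symmetric, so not valid.
(E) ◇p → □◇p is axiom 5, which corresponds to the euclidean property. R is not euclidean — not valid.

C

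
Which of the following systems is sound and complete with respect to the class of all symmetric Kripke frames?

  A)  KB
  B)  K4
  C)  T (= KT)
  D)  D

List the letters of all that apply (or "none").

(A) KB is determined by exactly this class.
(B) K4 is determined by the class of transitive frames.
(C) T (= KT) is determined by the class of reflexive frames.
(D) D is determined by the class of serial frames.

A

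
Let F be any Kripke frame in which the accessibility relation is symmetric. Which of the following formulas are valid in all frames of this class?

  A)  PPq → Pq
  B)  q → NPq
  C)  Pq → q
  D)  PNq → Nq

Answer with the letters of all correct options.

B

(A) PPq → Pq (the dual of axiom 4) characterises the transitive frames. Such an R need not be transitive — not valid.
(B) q → NPq (axiom B) characterises the symmetric frames. Every such R is symmetric — valid.
(C) Pq → q (the converse of T) corresponds to R being a subset of the identity. Such an R need not be a subset of the identity, so not valid.
(D) PNq → Nq is the dual of axiom 5, which corresponds to the euclidean property. Such an R need not be euclidean — not valid.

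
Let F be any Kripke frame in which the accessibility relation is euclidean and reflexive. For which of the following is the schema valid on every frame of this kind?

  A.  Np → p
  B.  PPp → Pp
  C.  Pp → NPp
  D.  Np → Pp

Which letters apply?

A reflexive euclidean relation is also symmetric (from wRw and wRv the euclidean condition gives vRw) and hence transitive; it is an equivalence relation.
(A) Np → p is axiom T; it is valid on a frame exactly when R is reflexive. Every such R is reflexive, so valid.
(B) PPp → Pp is the dual of axiom 4, which corresponds to transitivity. Every such R is transitive — valid.
(C) Pp → NPp is axiom 5; it is valid on a frame exactly when R is euclidean. Every such R is euclidean, so valid.
(D) Np → Pp is axiom D, which corresponds to seriality. Every such R is serial — valid.

A, B, C, D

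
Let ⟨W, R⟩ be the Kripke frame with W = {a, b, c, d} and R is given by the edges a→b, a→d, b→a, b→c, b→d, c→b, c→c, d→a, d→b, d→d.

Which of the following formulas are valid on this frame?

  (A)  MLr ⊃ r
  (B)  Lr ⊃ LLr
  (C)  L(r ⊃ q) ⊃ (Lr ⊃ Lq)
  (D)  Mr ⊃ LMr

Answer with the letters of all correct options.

A, C

R is symmetric: every R-edge is matched by its reverse.
R is not transitive: a R b and b R a but not a R a.
R is not euclidean: b R a and b R c but not a R c.
(A) MLr ⊃ r is the dual of axiom B, which corresponds to symmetry. R is symmetric — valid.
(B) axiom 4: valid iff R is transitive. R is not transitive — not valid.
(C) L(r ⊃ q) ⊃ (Lr ⊃ Lq) is axiom K, valid on every Kripke frame — valid.
(D) Mr ⊃ LMr is axiom 5; it is valid on a frame exactly when R is euclidean. R is not euclidean, so not valid.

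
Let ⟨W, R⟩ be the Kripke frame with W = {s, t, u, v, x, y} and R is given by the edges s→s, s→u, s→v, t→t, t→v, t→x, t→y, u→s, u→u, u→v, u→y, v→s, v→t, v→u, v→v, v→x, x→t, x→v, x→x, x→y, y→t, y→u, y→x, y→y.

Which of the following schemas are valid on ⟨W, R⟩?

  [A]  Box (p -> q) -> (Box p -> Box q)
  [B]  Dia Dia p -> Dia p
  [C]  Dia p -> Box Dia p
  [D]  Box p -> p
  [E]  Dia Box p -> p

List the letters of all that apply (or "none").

R is reflexive: each world relates to itself.
R is symmetric: every R-edge is matched by its reverse.
R is not transitive: s R u and u R y but not s R y.
R is not euclidean: t R v and t R y but not v R y.
(A) Box (p -> q) -> (Box p -> Box q) is axiom K, valid on every Kripke frame — valid.
(B) Dia Dia p -> Dia p (the dual of axiom 4) characterises the transitive frames. R is not transitive — not valid.
(C) Dia p -> Box Dia p is axiom 5, which corresponds to the euclidean property. R is not euclidean — not valid.
(D) Box p -> p is axiom T, which corresponds to reflexivity. R is reflexive — valid.
(E) Dia Box p -> p is the dual of axiom B, which corresponds to symmetry. R is symmetric — valid.

A, D, E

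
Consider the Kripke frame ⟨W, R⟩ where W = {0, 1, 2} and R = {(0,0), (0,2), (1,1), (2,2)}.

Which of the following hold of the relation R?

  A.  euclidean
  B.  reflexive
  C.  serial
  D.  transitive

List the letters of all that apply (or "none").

(A) not euclidean: 0 R 2 and 0 R 0 but not 2 R 0.
(B) reflexive: each world relates to itself.
(C) serial: every world has an R-successor.
(D) transitive: R is closed under composition.

B, C, D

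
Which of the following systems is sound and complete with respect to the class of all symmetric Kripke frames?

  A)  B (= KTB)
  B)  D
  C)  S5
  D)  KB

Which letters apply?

(A) B (= KTB) is determined by the class of reflexive and symmetric frames.
(B) D is determined by the class of serial frames.
(C) S5 is determined by the class of reflexive, symmetric, and transitive frames.
(D) KB is determined by exactly this class.

D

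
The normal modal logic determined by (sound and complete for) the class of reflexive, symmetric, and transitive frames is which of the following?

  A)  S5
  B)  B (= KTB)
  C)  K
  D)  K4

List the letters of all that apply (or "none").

(A) S5 is determined by exactly this class.
(B) B (= KTB) is determined by the class of reflexive and symmetric frames.
(C) K is determined by the class of arbitrary frames.
(D) K4 is determined by the class of transitive frames.

A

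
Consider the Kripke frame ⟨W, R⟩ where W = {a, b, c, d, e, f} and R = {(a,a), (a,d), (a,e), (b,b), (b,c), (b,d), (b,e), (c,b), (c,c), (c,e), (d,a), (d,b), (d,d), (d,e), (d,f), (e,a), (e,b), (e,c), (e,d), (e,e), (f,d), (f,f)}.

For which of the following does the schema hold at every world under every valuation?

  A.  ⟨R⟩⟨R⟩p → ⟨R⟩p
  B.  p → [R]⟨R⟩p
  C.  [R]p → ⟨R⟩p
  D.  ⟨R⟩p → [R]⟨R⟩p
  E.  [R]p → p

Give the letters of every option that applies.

R is reflexive: each world relates to itself.
R is symmetric: every R-edge is matched by its reverse.
R is not transitive: a R d and d R b but not a R b.
R is not euclidean: b R c and b R d but not c R d.
R is serial: every world has an R-successor.
(A) ⟨R⟩⟨R⟩p → ⟨R⟩p (the dual of axiom 4) characterises the transitive frames. R is not transitive — not valid.
(B) axiom B: valid iff R is symmetric. R is symmetric — valid.
(C) [R]p → ⟨R⟩p (axiom D) characterises the serial frames. R is serial — valid.
(D) ⟨R⟩p → [R]⟨R⟩p is axiom 5, which corresponds to the euclidean property. R is not euclidean — not valid.
(E) [R]p → p is axiom T, which corresponds to reflexivity. R is reflexive — valid.

B, C, E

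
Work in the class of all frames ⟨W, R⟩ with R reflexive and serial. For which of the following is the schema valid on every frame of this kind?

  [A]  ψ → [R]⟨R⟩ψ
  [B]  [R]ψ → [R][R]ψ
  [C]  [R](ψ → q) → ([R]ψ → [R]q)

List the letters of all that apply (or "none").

C

(A) axiom B: valid iff R is symmetric. Such an R need not be symmetric — not valid.
(B) axiom 4: valid iff R is transitive. Such an R need not be transitive — not valid.
(C) [R](ψ → q) → ([R]ψ → [R]q) is axiom K, valid on every Kripke frame — valid.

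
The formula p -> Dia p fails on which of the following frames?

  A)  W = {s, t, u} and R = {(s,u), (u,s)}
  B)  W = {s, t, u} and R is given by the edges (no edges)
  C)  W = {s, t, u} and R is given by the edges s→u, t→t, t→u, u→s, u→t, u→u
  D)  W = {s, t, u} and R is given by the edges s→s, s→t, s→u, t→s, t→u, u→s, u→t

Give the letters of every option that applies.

The schema p -> Dia p is the dual of axiom T; it is valid on a frame iff R is reflexive.
(A) R is not reflexive (not s R s), so the schema fails here.
(B) R is not reflexive (not s R s), so the schema fails here.
(C) R is not reflexive (not s R s), so the schema fails here.
(D) R is not reflexive (not t R t), so the schema fails here.

A, B, C, D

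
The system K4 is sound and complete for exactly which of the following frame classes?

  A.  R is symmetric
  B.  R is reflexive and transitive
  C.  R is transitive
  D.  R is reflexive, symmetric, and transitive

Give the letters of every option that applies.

(A) this class determines KB, not K4.
(B) this class determines S4, not K4.
(C) K4 is sound and complete for exactly this class.
(D) this class determines S5, not K4.

C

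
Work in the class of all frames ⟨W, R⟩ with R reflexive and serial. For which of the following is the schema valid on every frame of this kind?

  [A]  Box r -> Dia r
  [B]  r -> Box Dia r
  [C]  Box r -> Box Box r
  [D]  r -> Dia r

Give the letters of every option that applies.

(A) Box r -> Dia r is axiom D, which corresponds to seriality. Every such R is serial — valid.
(B) r -> Box Dia r is axiom B, which corresponds to symmetry. Such an R need not be symmetric — not valid.
(C) Box r -> Box Box r (axiom 4) characterises the transitive frames. Such an R need not be transitive — not valid.
(D) r -> Dia r is the dual of axiom T, which corresponds to reflexivity. Every such R is reflexive — valid.

A, D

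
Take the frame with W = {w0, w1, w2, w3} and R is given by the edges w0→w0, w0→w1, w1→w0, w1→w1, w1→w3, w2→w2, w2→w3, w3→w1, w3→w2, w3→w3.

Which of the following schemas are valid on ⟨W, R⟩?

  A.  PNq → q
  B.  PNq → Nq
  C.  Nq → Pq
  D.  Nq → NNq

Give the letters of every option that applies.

R is symmetric: every R-edge is matched by its reverse.
R is not transitive: w0 R w1 and w1 R w3 but not w0 R w3.
R is not euclidean: w1 R w0 and w1 R w3 but not w0 R w3.
R is serial: every world has an R-successor.
(A) the dual of axiom B: valid iff R is symmetric. R is symmetric — valid.
(B) PNq → Nq is the dual of axiom 5, which corresponds to the euclidean property. R is not euclidean — not valid.
(C) axiom D: valid iff R is serial. R is serial — valid.
(D) axiom 4: valid iff R is transitive. R is not transitive — not valid.

A, C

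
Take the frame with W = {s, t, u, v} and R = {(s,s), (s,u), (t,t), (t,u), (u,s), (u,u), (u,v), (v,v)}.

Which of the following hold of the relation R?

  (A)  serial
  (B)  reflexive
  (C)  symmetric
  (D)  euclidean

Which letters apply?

(A) serial: every world has an R-successor.
(B) reflexive: each world relates to itself.
(C) not symmetric: t R u but not u R t.
(D) not euclidean: t R u and t R t but not u R t.

A, B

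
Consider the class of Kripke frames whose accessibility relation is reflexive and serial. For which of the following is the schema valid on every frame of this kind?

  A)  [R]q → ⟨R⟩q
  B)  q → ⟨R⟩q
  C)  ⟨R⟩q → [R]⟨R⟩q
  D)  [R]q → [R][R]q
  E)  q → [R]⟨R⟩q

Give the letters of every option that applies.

(A) [R]q → ⟨R⟩q is axiom D, which corresponds to seriality. Every such R is serial — valid.
(B) q → ⟨R⟩q is the dual of axiom T, which corresponds to reflexivity. Every such R is reflexive — valid.
(C) ⟨R⟩q → [R]⟨R⟩q is axiom 5; it is valid on a frame exactly when R is euclidean. Such an R need not be euclidean, so not valid.
(D) [R]q → [R][R]q is axiom 4; it is valid on a frame exactly when R is transitive. Such an R need not be transitive, so not valid.
(E) axiom B: valid iff R is symmetric. Such an R need not be symmetric — not valid.

A, B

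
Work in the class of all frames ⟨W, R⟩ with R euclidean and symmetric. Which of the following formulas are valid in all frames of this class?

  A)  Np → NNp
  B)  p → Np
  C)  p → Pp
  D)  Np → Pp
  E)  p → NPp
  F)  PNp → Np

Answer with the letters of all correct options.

A symmetric euclidean relation is transitive (uRv and vRw give vRu by symmetry, then uRw by the euclidean condition, applied at v).
(A) Np → NNp is axiom 4; it is valid on a frame exactly when R is transitive. Every such R is transitive, so valid.
(B) p → Np (equivalent to ◇p→p) corresponds to R being a subset of the identity. Such an R need not be a subset of the identity, so not valid.
(C) p → Pp (the dual of axiom T) characterises the reflexive frames. Such an R need not be reflexive — not valid.
(D) axiom D: valid iff R is serial. Such an R need not be serial — not valid.
(E) p → NPp is axiom B; it is valid on a frame exactly when R is symmetric. Every such R is symmetric, so valid.
(F) the dual of axiom 5: valid iff R is euclidean. Every such R is euclidean — valid.

A, E, F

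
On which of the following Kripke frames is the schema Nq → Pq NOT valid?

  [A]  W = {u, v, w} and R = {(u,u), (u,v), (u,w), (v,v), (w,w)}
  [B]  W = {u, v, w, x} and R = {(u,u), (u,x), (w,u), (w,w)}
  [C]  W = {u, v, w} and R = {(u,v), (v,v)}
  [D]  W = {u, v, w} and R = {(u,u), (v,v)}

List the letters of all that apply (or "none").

The schema Nq → Pq is axiom D; it is valid on a frame iff R is serial.
(A) R is serial (every world has an R-successor), so the schema is valid here.
(B) R is not serial (v has no R-successor), so the schema fails here.
(C) R is not serial (w has no R-successor), so the schema fails here.
(D) R is not serial (w has no R-successor), so the schema fails here.

B, C, D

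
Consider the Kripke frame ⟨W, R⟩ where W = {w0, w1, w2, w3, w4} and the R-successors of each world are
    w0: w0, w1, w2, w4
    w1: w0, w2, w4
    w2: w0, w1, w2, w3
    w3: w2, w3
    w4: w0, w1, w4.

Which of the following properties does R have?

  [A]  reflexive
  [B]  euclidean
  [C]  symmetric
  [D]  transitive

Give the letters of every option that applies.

C

(A) not reflexive: not w1 R w1.
(B) not euclidean: w0 R w2 and w0 R w4 but not w2 R w4.
(C) symmetric: every R-edge is matched by its reverse.
(D) not transitive: w0 R w2 and w2 R w3 but not w0 R w3.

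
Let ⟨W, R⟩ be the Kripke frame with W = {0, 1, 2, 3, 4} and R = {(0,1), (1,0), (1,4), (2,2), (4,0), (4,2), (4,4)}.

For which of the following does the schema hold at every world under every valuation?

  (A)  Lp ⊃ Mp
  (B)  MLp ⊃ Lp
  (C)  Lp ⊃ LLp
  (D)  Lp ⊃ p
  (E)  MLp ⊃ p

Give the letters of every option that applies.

R is not reflexive: not 0 R 0.
R is not symmetric: 1 R 4 but not 4 R 1.
R is not transitive: 0 R 1 and 1 R 0 but not 0 R 0.
R is not euclidean: 1 R 0 and 1 R 4 but not 0 R 4.
R is not serial: 3 has no R-successor.
(A) axiom D: valid iff R is serial. R is not serial — not valid.
(B) MLp ⊃ Lp is the dual of axiom 5, which corresponds to the euclidean property. R is not euclidean — not valid.
(C) Lp ⊃ LLp is axiom 4; it is valid on a frame exactly when R is transitive. R is not transitive, so not valid.
(D) Lp ⊃ p (axiom T) characterises the reflexive frames. R is not reflexive — not valid.
(E) MLp ⊃ p (the dual of axiom B) characterises the symmetric frames. R is not symmetric — not valid.

none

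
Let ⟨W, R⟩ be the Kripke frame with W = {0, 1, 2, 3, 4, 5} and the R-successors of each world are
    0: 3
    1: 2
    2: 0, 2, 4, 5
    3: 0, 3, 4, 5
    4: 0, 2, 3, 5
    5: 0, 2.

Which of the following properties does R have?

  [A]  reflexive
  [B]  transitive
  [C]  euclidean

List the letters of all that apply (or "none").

(A) not reflexive: not 0 R 0.
(B) not transitive: 0 R 3 and 3 R 0 but not 0 R 0.
(C) not euclidean: 2 R 0 and 2 R 2 but not 0 R 2.

none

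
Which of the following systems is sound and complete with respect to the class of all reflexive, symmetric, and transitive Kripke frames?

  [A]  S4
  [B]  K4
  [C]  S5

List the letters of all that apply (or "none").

(A) S4 is determined by the class of reflexive and transitive frames.
(B) K4 is determined by the class of transitive frames.
(C) S5 is determined by exactly this class.

C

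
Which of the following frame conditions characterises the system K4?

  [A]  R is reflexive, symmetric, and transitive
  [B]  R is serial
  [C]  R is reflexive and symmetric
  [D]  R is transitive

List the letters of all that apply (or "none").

D

(A) this class determines S5, not K4.
(B) this class determines D, not K4.
(C) this class determines B (= KTB), not K4.
(D) K4 is sound and complete for exactly this class.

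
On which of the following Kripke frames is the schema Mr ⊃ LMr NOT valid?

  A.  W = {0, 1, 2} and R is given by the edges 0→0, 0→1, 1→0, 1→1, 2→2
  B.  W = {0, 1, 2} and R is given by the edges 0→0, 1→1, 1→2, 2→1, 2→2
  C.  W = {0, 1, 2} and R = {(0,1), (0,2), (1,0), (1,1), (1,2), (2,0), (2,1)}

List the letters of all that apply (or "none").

The schema Mr ⊃ LMr is axiom 5; it is valid on a frame iff R is euclidean.
(A) R is euclidean (any two R-successors of the same world are R-related), so the schema is valid here.
(B) R is euclidean (any two R-successors of the same world are R-related), so the schema is valid here.
(C) R is not euclidean (0 R 2 and 0 R 2 but not 2 R 2), so the schema fails here.

C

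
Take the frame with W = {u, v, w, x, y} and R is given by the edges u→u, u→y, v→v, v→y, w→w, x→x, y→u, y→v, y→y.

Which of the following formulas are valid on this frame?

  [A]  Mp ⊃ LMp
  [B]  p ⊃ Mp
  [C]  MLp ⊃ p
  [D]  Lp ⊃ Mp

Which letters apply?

R is reflexive: each world relates to itself.
R is symmetric: every R-edge is matched by its reverse.
R is not euclidean: y R u and y R v but not u R v.
R is serial: every world has an R-successor.
(A) Mp ⊃ LMp (axiom 5) characterises the euclidean frames. R is not euclidean — not valid.
(B) the dual of axiom T: valid iff R is reflexive. R is reflexive — valid.
(C) MLp ⊃ p is the dual of axiom B, which corresponds to symmetry. R is symmetric — valid.
(D) Lp ⊃ Mp (axiom D) characterises the serial frames. R is serial — valid.

B, C, D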